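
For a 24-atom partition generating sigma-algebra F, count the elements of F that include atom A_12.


Each element of F is a union of some subset S of the 24 atoms.
The element contains A_12 iff A_12 is in S.
So we count subsets S of {A_1,...,A_24} with A_12 in S: choose freely among the other 23 atoms.
Count = 2^(24-1) = 2^23 = 8388608.


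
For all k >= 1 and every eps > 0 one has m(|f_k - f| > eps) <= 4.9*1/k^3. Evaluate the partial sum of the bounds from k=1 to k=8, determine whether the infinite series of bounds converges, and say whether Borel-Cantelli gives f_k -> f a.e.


Step 1: List the terms 4.9*1/k^3 for k = 1 to 8:
  k=1: 4.9
  k=2: 0.6125
  k=3: 0.181481
  k=4: 0.076563
  k=5: 0.0392
  k=6: 0.022685
  k=7: 0.014286
  k=8: 0.00957
Step 2: Partial sum = 4.9 + 0.6125 + 0.181481 + 0.076563 + 0.0392 + 0.022685 + 0.014286 + 0.00957
     = 5.856285
Step 3: The full series sum_(k>=1) 4.9*1/k^3 converges (p-series with p = 3 > 1; a constant multiple of a convergent series converges).
Step 4: Fix eps > 0. Since sum_k m(|f_k - f| > eps) < infinity, the Borel-Cantelli lemma gives
        m(limsup_k {|f_k - f| > eps}) = 0, i.e. for a.e. x, |f_k(x) - f(x)| <= eps for all large k.
        Applying this with eps = 1/j for j = 1, 2, ... and intersecting the countably many full-measure sets,
        for a.e. x we get limsup_k |f_k(x) - f(x)| <= 1/j for every j, hence f_k -> f almost everywhere.
Conclusion: series converges; Borel-Cantelli yields f_k -> f a.e.


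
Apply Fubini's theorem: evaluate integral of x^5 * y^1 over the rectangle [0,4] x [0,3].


By Fubini's theorem, the double integral factors as a product of single integrals:
Step 1: integral_0^4 x^5 dx = [x^6/6] from 0 to 4
     = 4^6/6 = 682.666667
Step 2: integral_0^3 y^1 dy = [y^2/2] from 0 to 3
     = 3^2/2 = 4.5
Step 3: Double integral = 682.666667 * 4.5 = 3072


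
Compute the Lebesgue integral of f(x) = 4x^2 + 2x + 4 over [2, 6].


The Lebesgue integral of a Riemann-integrable function agrees with the Riemann integral.
Antiderivative F(x) = (4/3)x^3 + (2/2)x^2 + 4x
F(6) = (4/3)*6^3 + (2/2)*6^2 + 4*6
     = (4/3)*216 + (2/2)*36 + 4*6
     = 288 + 36 + 24
     = 348
F(2) = 22.666667
Integral = F(6) - F(2) = 348 - 22.666667 = 325.333333


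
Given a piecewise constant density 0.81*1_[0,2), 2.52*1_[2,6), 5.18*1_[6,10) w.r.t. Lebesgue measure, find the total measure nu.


Integrate each piece of the Radon-Nikodym derivative:
Step 1: integral_0^2 0.81 dx = 0.81*(2-0) = 0.81*2 = 1.62
Step 2: integral_2^6 2.52 dx = 2.52*(6-2) = 2.52*4 = 10.08
Step 3: integral_6^10 5.18 dx = 5.18*(10-6) = 5.18*4 = 20.72
Total: 1.62 + 10.08 + 20.72 = 32.42


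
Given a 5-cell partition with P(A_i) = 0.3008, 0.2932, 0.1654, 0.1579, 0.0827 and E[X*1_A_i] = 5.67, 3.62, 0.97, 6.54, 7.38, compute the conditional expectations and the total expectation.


For each cell A_i: E[X|A_i] = E[X*1_A_i] / P(A_i)
Step 1: E[X|A_1] = 5.67 / 0.3008 = 18.849734
Step 2: E[X|A_2] = 3.62 / 0.2932 = 12.346521
Step 3: E[X|A_3] = 0.97 / 0.1654 = 5.864571
Step 4: E[X|A_4] = 6.54 / 0.1579 = 41.418619
Step 5: E[X|A_5] = 7.38 / 0.0827 = 89.23821
Verification: E[X] = sum E[X*1_A_i] = 5.67 + 3.62 + 0.97 + 6.54 + 7.38 = 24.18


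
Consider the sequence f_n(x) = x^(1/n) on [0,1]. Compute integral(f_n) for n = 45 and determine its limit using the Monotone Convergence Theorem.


At n = 45: f_45(x) = x^(1/45).
Step 1: integral(x^(1/45), 0, 1) = [x^(1/45+1) / (1/45+1)] from 0 to 1
     = 1 / (1/45 + 1) = 1 / ((45+1)/45) = 45/(45+1)
     = 45/46 = 0.978261
Step 2: As n -> infinity, f_n(x) = x^(1/n) -> 1 for x in (0,1], and f_n is increasing in n.
By MCT, lim_n integral(f_n) = integral(lim_n f_n) = integral(1, 0, 1) = 1.
Step 3: Verify convergence: 45/46 = 0.978261 -> 1


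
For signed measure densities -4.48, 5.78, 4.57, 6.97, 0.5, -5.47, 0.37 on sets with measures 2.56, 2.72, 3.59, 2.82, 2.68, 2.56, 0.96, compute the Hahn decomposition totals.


Step 1: Compute signed measure on each set:
  Set 1: -4.48 * 2.56 = -11.4688
  Set 2: 5.78 * 2.72 = 15.7216
  Set 3: 4.57 * 3.59 = 16.4063
  Set 4: 6.97 * 2.82 = 19.6554
  Set 5: 0.5 * 2.68 = 1.34
  Set 6: -5.47 * 2.56 = -14.0032
  Set 7: 0.37 * 0.96 = 0.3552
Step 2: Total signed measure = (-11.4688) + (15.7216) + (16.4063) + (19.6554) + (1.34) + (-14.0032) + (0.3552)
     = 28.0065
Step 3: Positive part mu+(X) = sum of positive contributions = 53.4785
Step 4: Negative part mu-(X) = |sum of negative contributions| = 25.472


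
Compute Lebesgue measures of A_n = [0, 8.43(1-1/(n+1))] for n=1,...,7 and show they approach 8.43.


By continuity of measure from below: if A_n increases to A, then m(A_n) -> m(A).
Here A = [0, 8.43], so m(A) = 8.43
Step 1: a_1 = 8.43*(1 - 1/2) = 4.215, m(A_1) = 4.215
Step 2: a_2 = 8.43*(1 - 1/3) = 5.62, m(A_2) = 5.62
Step 3: a_3 = 8.43*(1 - 1/4) = 6.3225, m(A_3) = 6.3225
Step 4: a_4 = 8.43*(1 - 1/5) = 6.744, m(A_4) = 6.744
Step 5: a_5 = 8.43*(1 - 1/6) = 7.025, m(A_5) = 7.025
Step 6: a_6 = 8.43*(1 - 1/7) = 7.2257, m(A_6) = 7.2257
Step 7: a_7 = 8.43*(1 - 1/8) = 7.3762, m(A_7) = 7.3762
Limit: m(A_n) -> m([0,8.43]) = 8.43


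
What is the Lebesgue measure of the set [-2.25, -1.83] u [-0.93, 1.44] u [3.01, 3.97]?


For pairwise disjoint intervals, m(union) = sum of lengths.
= (-1.83 - -2.25) + (1.44 - -0.93) + (3.97 - 3.01)
= 0.42 + 2.37 + 0.96
= 3.75


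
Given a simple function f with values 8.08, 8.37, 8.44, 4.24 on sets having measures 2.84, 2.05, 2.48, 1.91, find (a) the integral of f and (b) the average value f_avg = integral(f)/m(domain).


Step 1: Integral = sum(value_i * measure_i)
= 8.08*2.84 + 8.37*2.05 + 8.44*2.48 + 4.24*1.91
= 22.9472 + 17.1585 + 20.9312 + 8.0984
= 69.1353
Step 2: Total measure of domain = 2.84 + 2.05 + 2.48 + 1.91 = 9.28
Step 3: Average value = 69.1353 / 9.28 = 7.449925


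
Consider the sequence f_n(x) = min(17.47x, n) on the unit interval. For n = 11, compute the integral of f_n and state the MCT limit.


f(x) = 17.47x on [0,1]; f_n(x) = min(17.47x, n). At n = 11:
Step 1: f(x) reaches 11 at x = 11/17.47 = 0.629651
Step 2: integral(f_11) = integral(17.47x, 0, 0.629651) + integral(11, 0.629651, 1)
       = 17.47*0.629651^2/2 + 11*(1 - 0.629651)
       = 3.46308 + 4.073841
       = 7.53692
Step 3: As n -> infinity, f_n increases to f, so by MCT integral(f_n) -> integral(f) = 17.47/2 = 8.735.
Convergence: integral(f_11) = 7.53692 -> 8.735 as n -> infinity


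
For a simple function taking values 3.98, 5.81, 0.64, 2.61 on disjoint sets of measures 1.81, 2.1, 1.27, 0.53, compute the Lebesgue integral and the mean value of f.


Step 1: Integral = sum(value_i * measure_i)
= 3.98*1.81 + 5.81*2.1 + 0.64*1.27 + 2.61*0.53
= 7.2038 + 12.201 + 0.8128 + 1.3833
= 21.6009
Step 2: Total measure of domain = 1.81 + 2.1 + 1.27 + 0.53 = 5.71
Step 3: Average value = 21.6009 / 5.71 = 3.782995


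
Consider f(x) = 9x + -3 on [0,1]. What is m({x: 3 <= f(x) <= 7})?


f^(-1)([3, 7]) = {x : 3 <= 9x + -3 <= 7}
Solving: (3 - -3)/9 <= x <= (7 - -3)/9
= [0.666667, 1.111111]
Intersecting with [0,1]: [0.666667, 1]
Measure = 1 - 0.666667 = 0.333333


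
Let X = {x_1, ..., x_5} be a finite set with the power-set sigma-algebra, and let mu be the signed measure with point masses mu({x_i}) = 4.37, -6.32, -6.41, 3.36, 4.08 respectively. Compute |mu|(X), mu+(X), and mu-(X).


Step 1: Every measurable set is a union of atoms (the cells / points), so a Hahn decomposition is
  obtained by grouping atoms by sign: P = union of atoms with mu > 0, N = union of the remaining atoms.
  Atoms in P (indices): 1, 4, 5;  atoms in N (indices): 2, 3
  Positive values: 4.37, 3.36, 4.08
  Negative values: -6.32, -6.41
Step 2: mu+(X) = mu(P) = sum of positive atom values = 11.81
Step 3: mu-(X) = -mu(N) = sum of |negative atom values| = 12.73
Step 4: |mu|(X) = mu+(X) + mu-(X) = 11.81 + 12.73 = 24.54


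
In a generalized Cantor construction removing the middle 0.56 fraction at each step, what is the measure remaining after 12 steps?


Step 1: At each step, fraction remaining = 1 - 0.56 = 0.44
Step 2: After 12 steps, measure = (0.44)^12
Result = 5.265409e-05


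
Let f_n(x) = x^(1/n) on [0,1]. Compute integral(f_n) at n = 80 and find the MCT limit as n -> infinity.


At n = 80: f_80(x) = x^(1/80).
Step 1: integral(x^(1/80), 0, 1) = [x^(1/80+1) / (1/80+1)] from 0 to 1
     = 1 / (1/80 + 1) = 1 / ((80+1)/80) = 80/(80+1)
     = 80/81 = 0.987654
Step 2: As n -> infinity, f_n(x) = x^(1/n) -> 1 for x in (0,1], and f_n is increasing in n.
By MCT, lim_n integral(f_n) = integral(lim_n f_n) = integral(1, 0, 1) = 1.
Step 3: Verify convergence: 80/81 = 0.987654 -> 1


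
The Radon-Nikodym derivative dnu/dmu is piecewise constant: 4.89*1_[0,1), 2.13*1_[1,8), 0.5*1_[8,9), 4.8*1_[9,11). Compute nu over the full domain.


Integrate each piece of the Radon-Nikodym derivative:
Step 1: integral_0^1 4.89 dx = 4.89*(1-0) = 4.89*1 = 4.89
Step 2: integral_1^8 2.13 dx = 2.13*(8-1) = 2.13*7 = 14.91
Step 3: integral_8^9 0.5 dx = 0.5*(9-8) = 0.5*1 = 0.5
Step 4: integral_9^11 4.8 dx = 4.8*(11-9) = 4.8*2 = 9.6
Total: 4.89 + 14.91 + 0.5 + 9.6 = 29.9


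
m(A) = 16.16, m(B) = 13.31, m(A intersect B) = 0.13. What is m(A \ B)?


m(A \ B) = m(A) - m(A n B)
= 16.16 - 0.13
= 16.03


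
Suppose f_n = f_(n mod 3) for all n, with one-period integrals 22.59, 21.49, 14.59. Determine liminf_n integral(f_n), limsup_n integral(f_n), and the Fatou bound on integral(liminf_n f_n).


The sequence (integral(f_n)) is periodic with period 3, repeating the values 22.59, 21.49, 14.59 indefinitely.
Step 1: For a periodic sequence, every tail (a_m, a_(m+1), ...) contains all 3 period values infinitely often.
Step 2: Hence inf of every tail = min of the period values = min(22.59, 21.49, 14.59) = 14.59.
        liminf_n integral(f_n) = sup over m of (inf of tail from m) = 14.59.
Step 3: Similarly sup of every tail = max of the period values = 22.59.
        limsup_n integral(f_n) = 22.59.
Step 4: Fatou's lemma: integral(liminf_n f_n) <= liminf_n integral(f_n) = 14.59.
        So the integral of the pointwise liminf is at most 14.59.


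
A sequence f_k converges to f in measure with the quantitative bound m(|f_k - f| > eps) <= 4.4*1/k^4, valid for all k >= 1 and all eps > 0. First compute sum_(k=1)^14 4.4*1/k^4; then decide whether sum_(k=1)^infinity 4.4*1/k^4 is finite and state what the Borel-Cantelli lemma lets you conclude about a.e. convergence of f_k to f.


Step 1: List the terms 4.4*1/k^4 for k = 1 to 14:
  k=1: 4.4
  k=2: 0.275
  k=3: 0.054321
  k=4: 0.017188
  k=5: 0.00704
  k=6: 0.003395
  k=7: 0.001833
  k=8: 0.001074
  k=9: 6.706295e-04
  k=10: 4.400000e-04
  k=11: 3.005259e-04
  k=12: 2.121914e-04
  k=13: 1.540562e-04
  k=14: 1.145356e-04
Step 2: Partial sum = 4.4 + 0.275 + 0.054321 + 0.017188 + 0.00704 + 0.003395 + 0.001833 + 0.001074 + 6.706295e-04 + 4.400000e-04 + 3.005259e-04 + 2.121914e-04 + 1.540562e-04 + 1.145356e-04
     = 4.761742
Step 3: The full series sum_(k>=1) 4.4*1/k^4 converges (p-series with p = 4 > 1; a constant multiple of a convergent series converges).
Step 4: Fix eps > 0. Since sum_k m(|f_k - f| > eps) < infinity, the Borel-Cantelli lemma gives
        m(limsup_k {|f_k - f| > eps}) = 0, i.e. for a.e. x, |f_k(x) - f(x)| <= eps for all large k.
        Applying this with eps = 1/j for j = 1, 2, ... and intersecting the countably many full-measure sets,
        for a.e. x we get limsup_k |f_k(x) - f(x)| <= 1/j for every j, hence f_k -> f almost everywhere.
Conclusion: series converges; Borel-Cantelli yields f_k -> f a.e.


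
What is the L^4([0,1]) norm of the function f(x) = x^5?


Step 1: ||f||_4 = (integral_0^1 |x^5|^4 dx)^(1/4)
     = (integral_0^1 x^20 dx)^(1/4)
Step 2: integral_0^1 x^20 dx = [x^21/(21)] from 0 to 1 = 1^21/21
     = 1/21 = 0.047619
Step 3: ||f||_4 = (0.047619)^(1/4) = 0.467138


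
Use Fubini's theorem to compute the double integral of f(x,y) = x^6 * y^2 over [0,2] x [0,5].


By Fubini's theorem, the double integral factors as a product of single integrals:
Step 1: integral_0^2 x^6 dx = [x^7/7] from 0 to 2
     = 2^7/7 = 18.285714
Step 2: integral_0^5 y^2 dy = [y^3/3] from 0 to 5
     = 5^3/3 = 41.666667
Step 3: Double integral = 18.285714 * 41.666667 = 761.904762


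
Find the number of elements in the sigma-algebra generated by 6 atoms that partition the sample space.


Each element of the sigma-algebra is a union of some subset of the 6 atoms.
The number of such subsets is 2^6 = 64.


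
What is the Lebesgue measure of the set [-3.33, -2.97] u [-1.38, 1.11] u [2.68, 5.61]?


For pairwise disjoint intervals, m(union) = sum of lengths.
= (-2.97 - -3.33) + (1.11 - -1.38) + (5.61 - 2.68)
= 0.36 + 2.49 + 2.93
= 5.78


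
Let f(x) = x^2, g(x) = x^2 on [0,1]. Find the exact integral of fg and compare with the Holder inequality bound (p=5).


Step 1: Exact integral of f*g = integral(x^4, 0, 1) = 1/5
     = 0.2
Step 2: Holder bound with p=5, q=1.25:
  ||f||_p = (integral x^10 dx)^(1/5) = (1/11)^(1/5) = 0.619044
  ||g||_q = (integral x^2.5 dx)^(1/1.25) = (1/3.5)^(1/1.25) = 0.367067
Step 3: Holder bound = ||f||_p * ||g||_q = 0.619044 * 0.367067 = 0.227231
Verification: 0.2 <= 0.227231 (Holder holds)


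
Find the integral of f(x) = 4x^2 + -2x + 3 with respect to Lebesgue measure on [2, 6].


The Lebesgue integral of a Riemann-integrable function agrees with the Riemann integral.
Antiderivative F(x) = (4/3)x^3 + (-2/2)x^2 + 3x
F(6) = (4/3)*6^3 + (-2/2)*6^2 + 3*6
     = (4/3)*216 + (-2/2)*36 + 3*6
     = 288 + -36 + 18
     = 270
F(2) = 12.666667
Integral = F(6) - F(2) = 270 - 12.666667 = 257.333333


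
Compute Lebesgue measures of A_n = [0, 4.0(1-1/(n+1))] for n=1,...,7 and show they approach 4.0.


By continuity of measure from below: if A_n increases to A, then m(A_n) -> m(A).
Here A = [0, 4.0], so m(A) = 4
Step 1: a_1 = 4.0*(1 - 1/2) = 2, m(A_1) = 2
Step 2: a_2 = 4.0*(1 - 1/3) = 2.6667, m(A_2) = 2.6667
Step 3: a_3 = 4.0*(1 - 1/4) = 3, m(A_3) = 3
Step 4: a_4 = 4.0*(1 - 1/5) = 3.2, m(A_4) = 3.2
Step 5: a_5 = 4.0*(1 - 1/6) = 3.3333, m(A_5) = 3.3333
Step 6: a_6 = 4.0*(1 - 1/7) = 3.4286, m(A_6) = 3.4286
Step 7: a_7 = 4.0*(1 - 1/8) = 3.5, m(A_7) = 3.5
Limit: m(A_n) -> m([0,4.0]) = 4


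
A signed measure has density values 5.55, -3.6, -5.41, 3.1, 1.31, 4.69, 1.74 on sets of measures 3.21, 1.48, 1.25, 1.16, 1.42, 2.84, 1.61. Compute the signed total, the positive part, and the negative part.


Step 1: Compute signed measure on each set:
  Set 1: 5.55 * 3.21 = 17.8155
  Set 2: -3.6 * 1.48 = -5.328
  Set 3: -5.41 * 1.25 = -6.7625
  Set 4: 3.1 * 1.16 = 3.596
  Set 5: 1.31 * 1.42 = 1.8602
  Set 6: 4.69 * 2.84 = 13.3196
  Set 7: 1.74 * 1.61 = 2.8014
Step 2: Total signed measure = (17.8155) + (-5.328) + (-6.7625) + (3.596) + (1.8602) + (13.3196) + (2.8014)
     = 27.3022
Step 3: Positive part mu+(X) = sum of positive contributions = 39.3927
Step 4: Negative part mu-(X) = |sum of negative contributions| = 12.0905


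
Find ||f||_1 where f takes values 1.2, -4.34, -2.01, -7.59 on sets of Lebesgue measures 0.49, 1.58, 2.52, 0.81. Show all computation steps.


Step 1: Compute |f_i|^1 for each value:
  |1.2|^1 = 1.2
  |-4.34|^1 = 4.34
  |-2.01|^1 = 2.01
  |-7.59|^1 = 7.59
Step 2: Multiply by measures and sum:
  1.2 * 0.49 = 0.588
  4.34 * 1.58 = 6.8572
  2.01 * 2.52 = 5.0652
  7.59 * 0.81 = 6.1479
Sum = 0.588 + 6.8572 + 5.0652 + 6.1479 = 18.6583
Step 3: Take the p-th root:
||f||_1 = (18.6583)^(1/1) = 18.6583


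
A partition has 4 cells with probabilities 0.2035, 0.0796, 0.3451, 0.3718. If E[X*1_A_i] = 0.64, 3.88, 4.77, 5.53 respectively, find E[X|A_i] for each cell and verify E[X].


For each cell A_i: E[X|A_i] = E[X*1_A_i] / P(A_i)
Step 1: E[X|A_1] = 0.64 / 0.2035 = 3.144963
Step 2: E[X|A_2] = 3.88 / 0.0796 = 48.743719
Step 3: E[X|A_3] = 4.77 / 0.3451 = 13.822081
Step 4: E[X|A_4] = 5.53 / 0.3718 = 14.873588
Verification: E[X] = sum E[X*1_A_i] = 0.64 + 3.88 + 4.77 + 5.53 = 14.82


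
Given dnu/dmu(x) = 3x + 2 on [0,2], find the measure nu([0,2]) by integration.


nu(A) = integral_A (dnu/dmu) dmu = integral_0^2 (3x + 2) dx
Step 1: Antiderivative F(x) = (3/2)x^2 + 2x
Step 2: F(2) = (3/2)*2^2 + 2*2 = 6 + 4 = 10
Step 3: F(0) = (3/2)*0^2 + 2*0 = 0.0 + 0 = 0.0
Step 4: nu([0,2]) = F(2) - F(0) = 10 - 0.0 = 10


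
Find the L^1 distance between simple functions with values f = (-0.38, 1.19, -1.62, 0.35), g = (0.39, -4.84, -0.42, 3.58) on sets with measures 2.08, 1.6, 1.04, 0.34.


Step 1: Compute differences f_i - g_i:
  -0.38 - 0.39 = -0.77
  1.19 - -4.84 = 6.03
  -1.62 - -0.42 = -1.2
  0.35 - 3.58 = -3.23
Step 2: Compute |diff|^1 * measure for each set:
  |-0.77|^1 * 2.08 = 0.77 * 2.08 = 1.6016
  |6.03|^1 * 1.6 = 6.03 * 1.6 = 9.648
  |-1.2|^1 * 1.04 = 1.2 * 1.04 = 1.248
  |-3.23|^1 * 0.34 = 3.23 * 0.34 = 1.0982
Step 3: Sum = 13.5958
Step 4: ||f-g||_1 = (13.5958)^(1/1) = 13.5958


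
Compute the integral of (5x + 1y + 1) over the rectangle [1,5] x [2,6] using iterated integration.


By Fubini, integrate in x first, then y.
Step 1: Fix y, integrate over x in [1,5]:
  integral(5x + 1y + 1, x=1..5)
  = 5*(5^2 - 1^2)/2 + (1y + 1)*(5 - 1)
  = 60 + (1y + 1)*4
  = 60 + 4y + 4
  = 64 + 4y
Step 2: Integrate over y in [2,6]:
  integral(64 + 4y, y=2..6)
  = 64*4 + 4*(6^2 - 2^2)/2
  = 256 + 64
  = 320


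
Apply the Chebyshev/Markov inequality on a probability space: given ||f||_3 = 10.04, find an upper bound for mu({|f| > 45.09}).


Chebyshev/Markov inequality: mu(|f| > eps) <= (||f||_p / eps)^p
Step 1: ||f||_3 / eps = 10.04 / 45.09 = 0.222666
Step 2: Raise to power p = 3:
  (0.222666)^3 = 0.01104
Step 3: Therefore mu(|f| > 45.09) <= 0.01104


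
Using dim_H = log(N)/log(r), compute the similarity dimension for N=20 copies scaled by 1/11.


For a self-similar set with N copies scaled by 1/r:
dim_H = log(N)/log(r) = log(20)/log(11)
= 2.995732/2.397895
= 1.249317


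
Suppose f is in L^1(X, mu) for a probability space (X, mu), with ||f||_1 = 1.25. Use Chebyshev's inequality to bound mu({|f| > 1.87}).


Chebyshev/Markov inequality: mu(|f| > eps) <= (||f||_p / eps)^p
Step 1: ||f||_1 / eps = 1.25 / 1.87 = 0.668449
Step 2: Raise to power p = 1:
  (0.668449)^1 = 0.668449
Step 3: Therefore mu(|f| > 1.87) <= 0.668449


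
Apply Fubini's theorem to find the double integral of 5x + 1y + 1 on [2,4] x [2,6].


By Fubini, integrate in x first, then y.
Step 1: Fix y, integrate over x in [2,4]:
  integral(5x + 1y + 1, x=2..4)
  = 5*(4^2 - 2^2)/2 + (1y + 1)*(4 - 2)
  = 30 + (1y + 1)*2
  = 30 + 2y + 2
  = 32 + 2y
Step 2: Integrate over y in [2,6]:
  integral(32 + 2y, y=2..6)
  = 32*4 + 2*(6^2 - 2^2)/2
  = 128 + 32
  = 160


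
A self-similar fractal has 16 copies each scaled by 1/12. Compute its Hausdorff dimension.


For a self-similar set with N copies scaled by 1/r:
dim_H = log(N)/log(r) = log(16)/log(12)
= 2.772589/2.484907
= 1.115772


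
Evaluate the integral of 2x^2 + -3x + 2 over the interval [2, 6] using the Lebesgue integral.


The Lebesgue integral of a Riemann-integrable function agrees with the Riemann integral.
Antiderivative F(x) = (2/3)x^3 + (-3/2)x^2 + 2x
F(6) = (2/3)*6^3 + (-3/2)*6^2 + 2*6
     = (2/3)*216 + (-3/2)*36 + 2*6
     = 144 + -54 + 12
     = 102
F(2) = 3.333333
Integral = F(6) - F(2) = 102 - 3.333333 = 98.666667


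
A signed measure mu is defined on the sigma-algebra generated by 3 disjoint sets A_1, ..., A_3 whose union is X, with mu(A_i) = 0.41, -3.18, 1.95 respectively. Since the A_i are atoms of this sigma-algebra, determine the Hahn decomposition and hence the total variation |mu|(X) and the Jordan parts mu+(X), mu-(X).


Step 1: Every measurable set is a union of atoms (the cells / points), so a Hahn decomposition is
  obtained by grouping atoms by sign: P = union of atoms with mu > 0, N = union of the remaining atoms.
  Atoms in P (indices): 1, 3;  atoms in N (indices): 2
  Positive values: 0.41, 1.95
  Negative values: -3.18
Step 2: mu+(X) = mu(P) = sum of positive atom values = 2.36
Step 3: mu-(X) = -mu(N) = sum of |negative atom values| = 3.18
Step 4: |mu|(X) = mu+(X) + mu-(X) = 2.36 + 3.18 = 5.54


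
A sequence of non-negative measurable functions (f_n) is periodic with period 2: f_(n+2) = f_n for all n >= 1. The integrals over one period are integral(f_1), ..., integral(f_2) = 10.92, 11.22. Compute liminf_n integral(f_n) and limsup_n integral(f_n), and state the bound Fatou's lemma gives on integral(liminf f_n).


The sequence (integral(f_n)) is periodic with period 2, repeating the values 10.92, 11.22 indefinitely.
Step 1: For a periodic sequence, every tail (a_m, a_(m+1), ...) contains all 2 period values infinitely often.
Step 2: Hence inf of every tail = min of the period values = min(10.92, 11.22) = 10.92.
        liminf_n integral(f_n) = sup over m of (inf of tail from m) = 10.92.
Step 3: Similarly sup of every tail = max of the period values = 11.22.
        limsup_n integral(f_n) = 11.22.
Step 4: Fatou's lemma: integral(liminf_n f_n) <= liminf_n integral(f_n) = 10.92.
        So the integral of the pointwise liminf is at most 10.92.


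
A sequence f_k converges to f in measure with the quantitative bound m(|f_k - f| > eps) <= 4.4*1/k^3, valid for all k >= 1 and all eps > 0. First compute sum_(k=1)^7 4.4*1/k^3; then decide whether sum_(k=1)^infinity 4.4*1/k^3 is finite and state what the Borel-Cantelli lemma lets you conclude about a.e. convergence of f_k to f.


Step 1: List the terms 4.4*1/k^3 for k = 1 to 7:
  k=1: 4.4
  k=2: 0.55
  k=3: 0.162963
  k=4: 0.06875
  k=5: 0.0352
  k=6: 0.02037
  k=7: 0.012828
Step 2: Partial sum = 4.4 + 0.55 + 0.162963 + 0.06875 + 0.0352 + 0.02037 + 0.012828
     = 5.250111
Step 3: The full series sum_(k>=1) 4.4*1/k^3 converges (p-series with p = 3 > 1; a constant multiple of a convergent series converges).
Step 4: Fix eps > 0. Since sum_k m(|f_k - f| > eps) < infinity, the Borel-Cantelli lemma gives
        m(limsup_k {|f_k - f| > eps}) = 0, i.e. for a.e. x, |f_k(x) - f(x)| <= eps for all large k.
        Applying this with eps = 1/j for j = 1, 2, ... and intersecting the countably many full-measure sets,
        for a.e. x we get limsup_k |f_k(x) - f(x)| <= 1/j for every j, hence f_k -> f almost everywhere.
Conclusion: series converges; Borel-Cantelli yields f_k -> f a.e.


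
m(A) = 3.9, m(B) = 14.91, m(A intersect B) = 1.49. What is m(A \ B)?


m(A \ B) = m(A) - m(A n B)
= 3.9 - 1.49
= 2.41


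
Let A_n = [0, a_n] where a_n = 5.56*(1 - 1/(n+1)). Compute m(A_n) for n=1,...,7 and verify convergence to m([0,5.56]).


By continuity of measure from below: if A_n increases to A, then m(A_n) -> m(A).
Here A = [0, 5.56], so m(A) = 5.56
Step 1: a_1 = 5.56*(1 - 1/2) = 2.78, m(A_1) = 2.78
Step 2: a_2 = 5.56*(1 - 1/3) = 3.7067, m(A_2) = 3.7067
Step 3: a_3 = 5.56*(1 - 1/4) = 4.17, m(A_3) = 4.17
Step 4: a_4 = 5.56*(1 - 1/5) = 4.448, m(A_4) = 4.448
Step 5: a_5 = 5.56*(1 - 1/6) = 4.6333, m(A_5) = 4.6333
Step 6: a_6 = 5.56*(1 - 1/7) = 4.7657, m(A_6) = 4.7657
Step 7: a_7 = 5.56*(1 - 1/8) = 4.865, m(A_7) = 4.865
Limit: m(A_n) -> m([0,5.56]) = 5.56


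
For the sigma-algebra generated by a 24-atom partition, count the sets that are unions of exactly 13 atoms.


Each element of F is a union of some subset of the 24 atoms.
Elements that are unions of exactly 13 atoms correspond to 13-element subsets of the 24 atoms.
Count = C(24, 13) = 24! / (13! * 11!) = 2496144.


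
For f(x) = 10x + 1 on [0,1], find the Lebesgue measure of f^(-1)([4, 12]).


f^(-1)([4, 12]) = {x : 4 <= 10x + 1 <= 12}
Solving: (4 - 1)/10 <= x <= (12 - 1)/10
= [0.3, 1.1]
Intersecting with [0,1]: [0.3, 1]
Measure = 1 - 0.3 = 0.7


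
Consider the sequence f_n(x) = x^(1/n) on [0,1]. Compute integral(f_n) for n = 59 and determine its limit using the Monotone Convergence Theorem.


At n = 59: f_59(x) = x^(1/59).
Step 1: integral(x^(1/59), 0, 1) = [x^(1/59+1) / (1/59+1)] from 0 to 1
     = 1 / (1/59 + 1) = 1 / ((59+1)/59) = 59/(59+1)
     = 59/60 = 0.983333
Step 2: As n -> infinity, f_n(x) = x^(1/n) -> 1 for x in (0,1], and f_n is increasing in n.
By MCT, lim_n integral(f_n) = integral(lim_n f_n) = integral(1, 0, 1) = 1.
Step 3: Verify convergence: 59/60 = 0.983333 -> 1


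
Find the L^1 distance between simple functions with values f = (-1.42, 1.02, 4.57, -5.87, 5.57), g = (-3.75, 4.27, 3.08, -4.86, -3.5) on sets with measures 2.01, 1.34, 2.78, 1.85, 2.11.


Step 1: Compute differences f_i - g_i:
  -1.42 - -3.75 = 2.33
  1.02 - 4.27 = -3.25
  4.57 - 3.08 = 1.49
  -5.87 - -4.86 = -1.01
  5.57 - -3.5 = 9.07
Step 2: Compute |diff|^1 * measure for each set:
  |2.33|^1 * 2.01 = 2.33 * 2.01 = 4.6833
  |-3.25|^1 * 1.34 = 3.25 * 1.34 = 4.355
  |1.49|^1 * 2.78 = 1.49 * 2.78 = 4.1422
  |-1.01|^1 * 1.85 = 1.01 * 1.85 = 1.8685
  |9.07|^1 * 2.11 = 9.07 * 2.11 = 19.1377
Step 3: Sum = 34.1867
Step 4: ||f-g||_1 = (34.1867)^(1/1) = 34.1867


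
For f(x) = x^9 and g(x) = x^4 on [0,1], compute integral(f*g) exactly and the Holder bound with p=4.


Step 1: Exact integral of f*g = integral(x^13, 0, 1) = 1/14
     = 0.071429
Step 2: Holder bound with p=4, q=1.333333:
  ||f||_p = (integral x^36 dx)^(1/4) = (1/37)^(1/4) = 0.405461
  ||g||_q = (integral x^5.333333 dx)^(1/1.333333) = (1/6.333333)^(1/1.333333) = 0.250482
Step 3: Holder bound = ||f||_p * ||g||_q = 0.405461 * 0.250482 = 0.101561
Verification: 0.071429 <= 0.101561 (Holder holds)


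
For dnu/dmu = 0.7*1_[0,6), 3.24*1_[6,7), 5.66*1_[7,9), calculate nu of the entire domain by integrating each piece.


Integrate each piece of the Radon-Nikodym derivative:
Step 1: integral_0^6 0.7 dx = 0.7*(6-0) = 0.7*6 = 4.2
Step 2: integral_6^7 3.24 dx = 3.24*(7-6) = 3.24*1 = 3.24
Step 3: integral_7^9 5.66 dx = 5.66*(9-7) = 5.66*2 = 11.32
Total: 4.2 + 3.24 + 11.32 = 18.76


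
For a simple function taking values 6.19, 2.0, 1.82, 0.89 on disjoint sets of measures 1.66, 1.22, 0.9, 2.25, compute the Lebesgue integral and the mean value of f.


Step 1: Integral = sum(value_i * measure_i)
= 6.19*1.66 + 2.0*1.22 + 1.82*0.9 + 0.89*2.25
= 10.2754 + 2.44 + 1.638 + 2.0025
= 16.3559
Step 2: Total measure of domain = 1.66 + 1.22 + 0.9 + 2.25 = 6.03
Step 3: Average value = 16.3559 / 6.03 = 2.712421


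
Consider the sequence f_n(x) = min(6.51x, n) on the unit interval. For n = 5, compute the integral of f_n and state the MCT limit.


f(x) = 6.51x on [0,1]; f_n(x) = min(6.51x, n). At n = 5:
Step 1: f(x) reaches 5 at x = 5/6.51 = 0.768049
Step 2: integral(f_5) = integral(6.51x, 0, 0.768049) + integral(5, 0.768049, 1)
       = 6.51*0.768049^2/2 + 5*(1 - 0.768049)
       = 1.920123 + 1.159754
       = 3.079877
Step 3: As n -> infinity, f_n increases to f, so by MCT integral(f_n) -> integral(f) = 6.51/2 = 3.255.
Convergence: integral(f_5) = 3.079877 -> 3.255 as n -> infinity


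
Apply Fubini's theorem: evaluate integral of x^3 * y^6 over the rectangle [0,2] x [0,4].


By Fubini's theorem, the double integral factors as a product of single integrals:
Step 1: integral_0^2 x^3 dx = [x^4/4] from 0 to 2
     = 2^4/4 = 4
Step 2: integral_0^4 y^6 dy = [y^7/7] from 0 to 4
     = 4^7/7 = 2340.571429
Step 3: Double integral = 4 * 2340.571429 = 9362.285714


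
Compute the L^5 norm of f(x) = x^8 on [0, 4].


Step 1: ||f||_5 = (integral_0^4 |x^8|^5 dx)^(1/5)
     = (integral_0^4 x^40 dx)^(1/5)
Step 2: integral_0^4 x^40 dx = [x^41/(41)] from 0 to 4 = 4^41/41
     = 4835703278458516698824704/41 = 1.179440e+23
Step 3: ||f||_5 = (1.179440e+23)^(1/5) = 41146.713964


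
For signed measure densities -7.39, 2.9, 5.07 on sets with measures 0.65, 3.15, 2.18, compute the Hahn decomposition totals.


Step 1: Compute signed measure on each set:
  Set 1: -7.39 * 0.65 = -4.8035
  Set 2: 2.9 * 3.15 = 9.135
  Set 3: 5.07 * 2.18 = 11.0526
Step 2: Total signed measure = (-4.8035) + (9.135) + (11.0526)
     = 15.3841
Step 3: Positive part mu+(X) = sum of positive contributions = 20.1876
Step 4: Negative part mu-(X) = |sum of negative contributions| = 4.8035


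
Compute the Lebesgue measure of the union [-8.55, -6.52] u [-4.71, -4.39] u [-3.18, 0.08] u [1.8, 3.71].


For pairwise disjoint intervals, m(union) = sum of lengths.
= (-6.52 - -8.55) + (-4.39 - -4.71) + (0.08 - -3.18) + (3.71 - 1.8)
= 2.03 + 0.32 + 3.26 + 1.91
= 7.52


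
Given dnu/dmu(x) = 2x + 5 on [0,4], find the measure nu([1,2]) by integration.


nu(A) = integral_A (dnu/dmu) dmu = integral_1^2 (2x + 5) dx
Step 1: Antiderivative F(x) = (2/2)x^2 + 5x
Step 2: F(2) = (2/2)*2^2 + 5*2 = 4 + 10 = 14
Step 3: F(1) = (2/2)*1^2 + 5*1 = 1 + 5 = 6
Step 4: nu([1,2]) = F(2) - F(1) = 14 - 6 = 8


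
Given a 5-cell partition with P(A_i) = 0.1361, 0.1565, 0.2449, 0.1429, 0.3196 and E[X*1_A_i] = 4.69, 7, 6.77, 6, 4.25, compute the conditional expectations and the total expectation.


For each cell A_i: E[X|A_i] = E[X*1_A_i] / P(A_i)
Step 1: E[X|A_1] = 4.69 / 0.1361 = 34.459956
Step 2: E[X|A_2] = 7 / 0.1565 = 44.728435
Step 3: E[X|A_3] = 6.77 / 0.2449 = 27.643936
Step 4: E[X|A_4] = 6 / 0.1429 = 41.987404
Step 5: E[X|A_5] = 4.25 / 0.3196 = 13.297872
Verification: E[X] = sum E[X*1_A_i] = 4.69 + 7 + 6.77 + 6 + 4.25 = 28.71


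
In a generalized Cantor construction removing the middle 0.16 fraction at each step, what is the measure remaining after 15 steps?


Step 1: At each step, fraction remaining = 1 - 0.16 = 0.84
Step 2: After 15 steps, measure = (0.84)^15
Result = 0.073146


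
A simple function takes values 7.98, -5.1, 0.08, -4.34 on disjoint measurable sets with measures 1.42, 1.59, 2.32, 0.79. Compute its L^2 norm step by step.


Step 1: Compute |f_i|^2 for each value:
  |7.98|^2 = 63.6804
  |-5.1|^2 = 26.01
  |0.08|^2 = 0.0064
  |-4.34|^2 = 18.8356
Step 2: Multiply by measures and sum:
  63.6804 * 1.42 = 90.426168
  26.01 * 1.59 = 41.3559
  0.0064 * 2.32 = 0.014848
  18.8356 * 0.79 = 14.880124
Sum = 90.426168 + 41.3559 + 0.014848 + 14.880124 = 146.67704
Step 3: Take the p-th root:
||f||_2 = (146.67704)^(1/2) = 12.11103


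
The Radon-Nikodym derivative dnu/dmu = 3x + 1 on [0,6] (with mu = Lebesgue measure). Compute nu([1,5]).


nu(A) = integral_A (dnu/dmu) dmu = integral_1^5 (3x + 1) dx
Step 1: Antiderivative F(x) = (3/2)x^2 + 1x
Step 2: F(5) = (3/2)*5^2 + 1*5 = 37.5 + 5 = 42.5
Step 3: F(1) = (3/2)*1^2 + 1*1 = 1.5 + 1 = 2.5
Step 4: nu([1,5]) = F(5) - F(1) = 42.5 - 2.5 = 40


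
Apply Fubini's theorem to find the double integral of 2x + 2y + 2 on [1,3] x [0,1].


By Fubini, integrate in x first, then y.
Step 1: Fix y, integrate over x in [1,3]:
  integral(2x + 2y + 2, x=1..3)
  = 2*(3^2 - 1^2)/2 + (2y + 2)*(3 - 1)
  = 8 + (2y + 2)*2
  = 8 + 4y + 4
  = 12 + 4y
Step 2: Integrate over y in [0,1]:
  integral(12 + 4y, y=0..1)
  = 12*1 + 4*(1^2 - 0^2)/2
  = 12 + 2
  = 14


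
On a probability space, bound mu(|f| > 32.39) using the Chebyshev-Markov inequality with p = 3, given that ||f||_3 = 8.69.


Chebyshev/Markov inequality: mu(|f| > eps) <= (||f||_p / eps)^p
Step 1: ||f||_3 / eps = 8.69 / 32.39 = 0.268293
Step 2: Raise to power p = 3:
  (0.268293)^3 = 0.019312
Step 3: Therefore mu(|f| > 32.39) <= 0.019312


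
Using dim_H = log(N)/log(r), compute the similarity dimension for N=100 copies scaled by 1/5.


For a self-similar set with N copies scaled by 1/r:
dim_H = log(N)/log(r) = log(100)/log(5)
= 4.60517/1.609438
= 2.861353


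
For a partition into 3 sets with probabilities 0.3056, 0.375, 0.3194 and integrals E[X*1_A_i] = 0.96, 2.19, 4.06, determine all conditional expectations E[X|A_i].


For each cell A_i: E[X|A_i] = E[X*1_A_i] / P(A_i)
Step 1: E[X|A_1] = 0.96 / 0.3056 = 3.141361
Step 2: E[X|A_2] = 2.19 / 0.375 = 5.84
Step 3: E[X|A_3] = 4.06 / 0.3194 = 12.711334
Verification: E[X] = sum E[X*1_A_i] = 0.96 + 2.19 + 4.06 = 7.21


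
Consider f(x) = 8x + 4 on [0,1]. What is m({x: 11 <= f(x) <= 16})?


f^(-1)([11, 16]) = {x : 11 <= 8x + 4 <= 16}
Solving: (11 - 4)/8 <= x <= (16 - 4)/8
= [0.875, 1.5]
Intersecting with [0,1]: [0.875, 1]
Measure = 1 - 0.875 = 0.125


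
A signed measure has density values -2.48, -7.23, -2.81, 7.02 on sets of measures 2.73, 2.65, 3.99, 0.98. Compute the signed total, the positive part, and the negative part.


Step 1: Compute signed measure on each set:
  Set 1: -2.48 * 2.73 = -6.7704
  Set 2: -7.23 * 2.65 = -19.1595
  Set 3: -2.81 * 3.99 = -11.2119
  Set 4: 7.02 * 0.98 = 6.8796
Step 2: Total signed measure = (-6.7704) + (-19.1595) + (-11.2119) + (6.8796)
     = -30.2622
Step 3: Positive part mu+(X) = sum of positive contributions = 6.8796
Step 4: Negative part mu-(X) = |sum of negative contributions| = 37.1418


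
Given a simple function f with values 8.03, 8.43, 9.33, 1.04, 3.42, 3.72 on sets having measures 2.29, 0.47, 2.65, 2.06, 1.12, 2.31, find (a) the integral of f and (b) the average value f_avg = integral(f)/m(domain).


Step 1: Integral = sum(value_i * measure_i)
= 8.03*2.29 + 8.43*0.47 + 9.33*2.65 + 1.04*2.06 + 3.42*1.12 + 3.72*2.31
= 18.3887 + 3.9621 + 24.7245 + 2.1424 + 3.8304 + 8.5932
= 61.6413
Step 2: Total measure of domain = 2.29 + 0.47 + 2.65 + 2.06 + 1.12 + 2.31 = 10.9
Step 3: Average value = 61.6413 / 10.9 = 5.655165


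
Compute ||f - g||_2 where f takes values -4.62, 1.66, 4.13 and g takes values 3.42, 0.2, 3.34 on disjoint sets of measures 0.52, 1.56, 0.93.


Step 1: Compute differences f_i - g_i:
  -4.62 - 3.42 = -8.04
  1.66 - 0.2 = 1.46
  4.13 - 3.34 = 0.79
Step 2: Compute |diff|^2 * measure for each set:
  |-8.04|^2 * 0.52 = 64.6416 * 0.52 = 33.613632
  |1.46|^2 * 1.56 = 2.1316 * 1.56 = 3.325296
  |0.79|^2 * 0.93 = 0.6241 * 0.93 = 0.580413
Step 3: Sum = 37.519341
Step 4: ||f-g||_2 = (37.519341)^(1/2) = 6.125303


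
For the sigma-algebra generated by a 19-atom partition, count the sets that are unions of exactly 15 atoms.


Each element of F is a union of some subset of the 19 atoms.
Elements that are unions of exactly 15 atoms correspond to 15-element subsets of the 19 atoms.
Count = C(19, 15) = 19! / (15! * 4!) = 3876.


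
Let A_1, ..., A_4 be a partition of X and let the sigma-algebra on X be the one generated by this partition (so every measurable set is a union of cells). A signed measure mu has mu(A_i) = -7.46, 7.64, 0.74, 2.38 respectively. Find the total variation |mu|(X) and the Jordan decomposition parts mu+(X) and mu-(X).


Step 1: Every measurable set is a union of atoms (the cells / points), so a Hahn decomposition is
  obtained by grouping atoms by sign: P = union of atoms with mu > 0, N = union of the remaining atoms.
  Atoms in P (indices): 2, 3, 4;  atoms in N (indices): 1
  Positive values: 7.64, 0.74, 2.38
  Negative values: -7.46
Step 2: mu+(X) = mu(P) = sum of positive atom values = 10.76
Step 3: mu-(X) = -mu(N) = sum of |negative atom values| = 7.46
Step 4: |mu|(X) = mu+(X) + mu-(X) = 10.76 + 7.46 = 18.22


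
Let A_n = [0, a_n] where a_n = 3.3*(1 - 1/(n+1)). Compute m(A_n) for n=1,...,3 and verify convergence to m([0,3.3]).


By continuity of measure from below: if A_n increases to A, then m(A_n) -> m(A).
Here A = [0, 3.3], so m(A) = 3.3
Step 1: a_1 = 3.3*(1 - 1/2) = 1.65, m(A_1) = 1.65
Step 2: a_2 = 3.3*(1 - 1/3) = 2.2, m(A_2) = 2.2
Step 3: a_3 = 3.3*(1 - 1/4) = 2.475, m(A_3) = 2.475
Limit: m(A_n) -> m([0,3.3]) = 3.3


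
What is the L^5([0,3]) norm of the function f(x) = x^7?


Step 1: ||f||_5 = (integral_0^3 |x^7|^5 dx)^(1/5)
     = (integral_0^3 x^35 dx)^(1/5)
Step 2: integral_0^3 x^35 dx = [x^36/(36)] from 0 to 3 = 3^36/36
     = 150094635296999121/36 = 4.169295e+15
Step 3: ||f||_5 = (4.169295e+15)^(1/5) = 1330.492816


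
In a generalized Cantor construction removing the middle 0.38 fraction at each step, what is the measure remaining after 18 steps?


Step 1: At each step, fraction remaining = 1 - 0.38 = 0.62
Step 2: After 18 steps, measure = (0.62)^18
Result = 1.832527e-04


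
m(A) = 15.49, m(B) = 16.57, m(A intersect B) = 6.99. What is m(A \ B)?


m(A \ B) = m(A) - m(A n B)
= 15.49 - 6.99
= 8.5


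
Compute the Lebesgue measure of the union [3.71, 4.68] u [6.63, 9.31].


For pairwise disjoint intervals, m(union) = sum of lengths.
= (4.68 - 3.71) + (9.31 - 6.63)
= 0.97 + 2.68
= 3.65


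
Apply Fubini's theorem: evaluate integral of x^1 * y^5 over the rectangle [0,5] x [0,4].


By Fubini's theorem, the double integral factors as a product of single integrals:
Step 1: integral_0^5 x^1 dx = [x^2/2] from 0 to 5
     = 5^2/2 = 12.5
Step 2: integral_0^4 y^5 dy = [y^6/6] from 0 to 4
     = 4^6/6 = 682.666667
Step 3: Double integral = 12.5 * 682.666667 = 8533.333333


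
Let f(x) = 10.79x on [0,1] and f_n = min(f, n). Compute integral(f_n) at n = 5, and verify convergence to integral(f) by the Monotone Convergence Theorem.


f(x) = 10.79x on [0,1]; f_n(x) = min(10.79x, n). At n = 5:
Step 1: f(x) reaches 5 at x = 5/10.79 = 0.463392
Step 2: integral(f_5) = integral(10.79x, 0, 0.463392) + integral(5, 0.463392, 1)
       = 10.79*0.463392^2/2 + 5*(1 - 0.463392)
       = 1.15848 + 2.68304
       = 3.84152
Step 3: As n -> infinity, f_n increases to f, so by MCT integral(f_n) -> integral(f) = 10.79/2 = 5.395.
Convergence: integral(f_5) = 3.84152 -> 5.395 as n -> infinity


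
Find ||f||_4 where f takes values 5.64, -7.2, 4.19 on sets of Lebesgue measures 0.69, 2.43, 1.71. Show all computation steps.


Step 1: Compute |f_i|^4 for each value:
  |5.64|^4 = 1011.850652
  |-7.2|^4 = 2687.3856
  |4.19|^4 = 308.216647
Step 2: Multiply by measures and sum:
  1011.850652 * 0.69 = 698.17695
  2687.3856 * 2.43 = 6530.347008
  308.216647 * 1.71 = 527.050467
Sum = 698.17695 + 6530.347008 + 527.050467 = 7755.574425
Step 3: Take the p-th root:
||f||_4 = (7755.574425)^(1/4) = 9.384335


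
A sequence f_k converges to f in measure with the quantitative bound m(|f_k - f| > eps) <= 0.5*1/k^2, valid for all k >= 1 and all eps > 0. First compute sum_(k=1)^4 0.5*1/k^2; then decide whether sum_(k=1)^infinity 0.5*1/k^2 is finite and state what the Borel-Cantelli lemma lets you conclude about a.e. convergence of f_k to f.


Step 1: List the terms 0.5*1/k^2 for k = 1 to 4:
  k=1: 0.5
  k=2: 0.125
  k=3: 0.055556
  k=4: 0.03125
Step 2: Partial sum = 0.5 + 0.125 + 0.055556 + 0.03125
     = 0.711806
Step 3: The full series sum_(k>=1) 0.5*1/k^2 converges (p-series with p = 2 > 1; a constant multiple of a convergent series converges).
Step 4: Fix eps > 0. Since sum_k m(|f_k - f| > eps) < infinity, the Borel-Cantelli lemma gives
        m(limsup_k {|f_k - f| > eps}) = 0, i.e. for a.e. x, |f_k(x) - f(x)| <= eps for all large k.
        Applying this with eps = 1/j for j = 1, 2, ... and intersecting the countably many full-measure sets,
        for a.e. x we get limsup_k |f_k(x) - f(x)| <= 1/j for every j, hence f_k -> f almost everywhere.
Conclusion: series converges; Borel-Cantelli yields f_k -> f a.e.


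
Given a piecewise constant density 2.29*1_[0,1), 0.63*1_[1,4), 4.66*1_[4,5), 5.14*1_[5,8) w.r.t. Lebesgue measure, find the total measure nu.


Integrate each piece of the Radon-Nikodym derivative:
Step 1: integral_0^1 2.29 dx = 2.29*(1-0) = 2.29*1 = 2.29
Step 2: integral_1^4 0.63 dx = 0.63*(4-1) = 0.63*3 = 1.89
Step 3: integral_4^5 4.66 dx = 4.66*(5-4) = 4.66*1 = 4.66
Step 4: integral_5^8 5.14 dx = 5.14*(8-5) = 5.14*3 = 15.42
Total: 2.29 + 1.89 + 4.66 + 15.42 = 24.26


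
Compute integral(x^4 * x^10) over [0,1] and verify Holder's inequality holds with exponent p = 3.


Step 1: Exact integral of f*g = integral(x^14, 0, 1) = 1/15
     = 0.066667
Step 2: Holder bound with p=3, q=1.5:
  ||f||_p = (integral x^12 dx)^(1/3) = (1/13)^(1/3) = 0.42529
  ||g||_q = (integral x^15 dx)^(1/1.5) = (1/16)^(1/1.5) = 0.15749
Step 3: Holder bound = ||f||_p * ||g||_q = 0.42529 * 0.15749 = 0.066979
Verification: 0.066667 <= 0.066979 (Holder holds)


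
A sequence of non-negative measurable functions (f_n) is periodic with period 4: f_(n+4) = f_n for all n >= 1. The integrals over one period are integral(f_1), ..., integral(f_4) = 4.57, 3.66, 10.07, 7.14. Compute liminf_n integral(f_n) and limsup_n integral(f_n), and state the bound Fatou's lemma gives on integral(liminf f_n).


The sequence (integral(f_n)) is periodic with period 4, repeating the values 4.57, 3.66, 10.07, 7.14 indefinitely.
Step 1: For a periodic sequence, every tail (a_m, a_(m+1), ...) contains all 4 period values infinitely often.
Step 2: Hence inf of every tail = min of the period values = min(4.57, 3.66, 10.07, 7.14) = 3.66.
        liminf_n integral(f_n) = sup over m of (inf of tail from m) = 3.66.
Step 3: Similarly sup of every tail = max of the period values = 10.07.
        limsup_n integral(f_n) = 10.07.
Step 4: Fatou's lemma: integral(liminf_n f_n) <= liminf_n integral(f_n) = 3.66.
        So the integral of the pointwise liminf is at most 3.66.
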